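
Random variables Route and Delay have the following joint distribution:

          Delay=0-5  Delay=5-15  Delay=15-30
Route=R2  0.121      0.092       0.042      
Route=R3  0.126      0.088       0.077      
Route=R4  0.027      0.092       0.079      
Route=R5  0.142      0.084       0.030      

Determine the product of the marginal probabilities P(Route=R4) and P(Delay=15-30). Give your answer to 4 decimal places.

0.0451

P(Route=R4) = 0.027 + 0.092 + 0.079 = 0.198.
P(Delay=15-30) = 0.042 + 0.077 + 0.079 + 0.030 = 0.228.
Product: 0.198 × 0.228 = 0.0451.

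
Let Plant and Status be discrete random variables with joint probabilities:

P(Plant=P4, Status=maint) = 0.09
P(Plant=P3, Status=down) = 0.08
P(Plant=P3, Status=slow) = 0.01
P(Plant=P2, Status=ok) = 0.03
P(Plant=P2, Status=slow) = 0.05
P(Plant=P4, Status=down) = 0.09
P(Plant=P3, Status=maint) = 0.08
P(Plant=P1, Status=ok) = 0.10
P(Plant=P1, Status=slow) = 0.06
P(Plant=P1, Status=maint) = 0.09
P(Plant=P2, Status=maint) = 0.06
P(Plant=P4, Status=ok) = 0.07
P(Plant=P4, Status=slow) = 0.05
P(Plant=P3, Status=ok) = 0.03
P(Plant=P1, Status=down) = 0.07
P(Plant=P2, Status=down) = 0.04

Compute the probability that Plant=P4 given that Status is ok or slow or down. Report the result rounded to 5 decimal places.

P(Status=ok) = 0.10 + 0.03 + 0.03 + 0.07 = 0.23.
P(Status=slow) = 0.06 + 0.05 + 0.01 + 0.05 = 0.17.
P(Status=down) = 0.07 + 0.04 + 0.08 + 0.09 = 0.28.
P(Status ∈ {ok, slow, down}) = 0.23 + 0.17 + 0.28 = 0.68; P(Plant=P4, Status ∈ {ok, slow, down}) = 0.07 + 0.05 + 0.09 = 0.21.
P(Plant=P4 | Status ∈ {ok, slow, down}) = 0.21/0.68 = 0.30882.

0.30882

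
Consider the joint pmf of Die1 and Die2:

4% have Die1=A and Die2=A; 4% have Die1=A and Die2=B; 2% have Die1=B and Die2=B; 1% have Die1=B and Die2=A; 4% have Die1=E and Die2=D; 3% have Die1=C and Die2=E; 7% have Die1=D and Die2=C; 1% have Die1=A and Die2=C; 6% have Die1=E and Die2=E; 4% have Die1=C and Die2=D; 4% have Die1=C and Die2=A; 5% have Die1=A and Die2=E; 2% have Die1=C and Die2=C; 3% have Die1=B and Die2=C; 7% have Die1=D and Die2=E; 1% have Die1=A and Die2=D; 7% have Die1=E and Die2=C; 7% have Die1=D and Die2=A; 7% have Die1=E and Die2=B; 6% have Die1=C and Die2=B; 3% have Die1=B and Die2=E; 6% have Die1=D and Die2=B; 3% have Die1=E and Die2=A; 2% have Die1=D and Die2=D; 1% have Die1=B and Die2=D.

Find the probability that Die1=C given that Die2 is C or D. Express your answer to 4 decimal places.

0.1875

P(Die2=C) = 0.01 + 0.03 + 0.02 + 0.07 + 0.07 = 0.20.
P(Die2=D) = 0.01 + 0.01 + 0.04 + 0.02 + 0.04 = 0.12.
P(Die2 ∈ {C, D}) = 0.20 + 0.12 = 0.32; P(Die1=C, Die2 ∈ {C, D}) = 0.02 + 0.04 = 0.06.
P(Die1=C | Die2 ∈ {C, D}) = 0.06/0.32 = 0.1875.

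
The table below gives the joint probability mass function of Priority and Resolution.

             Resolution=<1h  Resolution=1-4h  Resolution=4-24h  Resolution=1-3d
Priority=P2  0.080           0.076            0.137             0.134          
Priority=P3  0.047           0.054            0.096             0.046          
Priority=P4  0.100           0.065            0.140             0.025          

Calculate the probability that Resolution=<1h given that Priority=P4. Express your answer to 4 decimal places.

P(Priority=P4) = 0.100 + 0.065 + 0.140 + 0.025 = 0.330.
P(Resolution=<1h | Priority=P4) = 0.100/0.330 = 0.3030.

0.3030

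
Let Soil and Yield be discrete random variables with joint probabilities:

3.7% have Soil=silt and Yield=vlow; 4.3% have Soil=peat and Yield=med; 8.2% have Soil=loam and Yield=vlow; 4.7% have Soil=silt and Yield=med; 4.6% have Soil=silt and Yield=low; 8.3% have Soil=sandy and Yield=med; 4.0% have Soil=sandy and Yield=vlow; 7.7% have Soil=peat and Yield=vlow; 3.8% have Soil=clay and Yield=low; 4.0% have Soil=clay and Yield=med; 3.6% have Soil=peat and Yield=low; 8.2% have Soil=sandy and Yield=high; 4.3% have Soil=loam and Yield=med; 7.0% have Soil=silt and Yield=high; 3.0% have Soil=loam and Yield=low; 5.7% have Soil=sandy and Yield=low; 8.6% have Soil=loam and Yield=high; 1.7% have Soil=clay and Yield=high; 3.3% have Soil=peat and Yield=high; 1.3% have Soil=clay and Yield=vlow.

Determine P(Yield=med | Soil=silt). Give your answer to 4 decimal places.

P(Soil=silt) = 0.037 + 0.046 + 0.047 + 0.070 = 0.200.
P(Yield=med | Soil=silt) = 0.047/0.200 = 0.2350.

0.2350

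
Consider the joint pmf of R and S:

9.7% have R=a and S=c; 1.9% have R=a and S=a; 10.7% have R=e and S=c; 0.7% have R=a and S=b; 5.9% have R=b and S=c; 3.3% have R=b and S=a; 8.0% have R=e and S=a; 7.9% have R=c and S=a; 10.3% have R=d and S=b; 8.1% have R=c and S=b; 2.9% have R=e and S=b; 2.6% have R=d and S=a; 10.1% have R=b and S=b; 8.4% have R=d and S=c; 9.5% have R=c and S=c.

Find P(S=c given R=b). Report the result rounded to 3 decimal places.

0.306

P(R=b) = 0.033 + 0.101 + 0.059 = 0.193.
P(S=c | R=b) = 0.059/0.193 = 0.306.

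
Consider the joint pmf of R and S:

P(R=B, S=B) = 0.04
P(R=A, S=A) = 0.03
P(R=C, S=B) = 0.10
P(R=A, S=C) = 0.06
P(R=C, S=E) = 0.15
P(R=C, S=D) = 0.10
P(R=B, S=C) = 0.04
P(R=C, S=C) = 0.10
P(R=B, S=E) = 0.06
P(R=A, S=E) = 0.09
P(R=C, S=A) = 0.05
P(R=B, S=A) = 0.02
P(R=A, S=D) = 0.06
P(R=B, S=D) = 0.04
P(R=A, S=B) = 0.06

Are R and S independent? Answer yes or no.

yes

Every cell satisfies P(R,S) = P(R)·P(S). For instance P(R=C) = 0.50, P(S=C) = 0.20, and 0.50×0.20 = 0.10 matches the joint entry. So R and S are independent.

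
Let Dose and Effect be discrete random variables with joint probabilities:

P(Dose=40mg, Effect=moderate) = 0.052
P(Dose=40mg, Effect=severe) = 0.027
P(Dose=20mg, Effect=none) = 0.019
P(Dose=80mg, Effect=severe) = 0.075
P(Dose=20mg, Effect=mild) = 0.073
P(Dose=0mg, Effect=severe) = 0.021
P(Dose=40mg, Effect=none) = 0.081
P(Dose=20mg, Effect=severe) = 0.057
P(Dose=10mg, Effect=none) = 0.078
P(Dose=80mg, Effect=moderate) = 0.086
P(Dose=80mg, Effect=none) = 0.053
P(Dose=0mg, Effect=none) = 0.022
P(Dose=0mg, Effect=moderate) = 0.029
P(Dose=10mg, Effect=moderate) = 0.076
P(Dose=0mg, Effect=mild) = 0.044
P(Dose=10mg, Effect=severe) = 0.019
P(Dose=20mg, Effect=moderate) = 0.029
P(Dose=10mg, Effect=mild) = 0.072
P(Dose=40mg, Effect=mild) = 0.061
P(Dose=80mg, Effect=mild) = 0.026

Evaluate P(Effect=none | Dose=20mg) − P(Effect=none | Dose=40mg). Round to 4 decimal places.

P(Dose=20mg) = 0.019 + 0.073 + 0.029 + 0.057 = 0.178; P(Effect=none | Dose=20mg) = 0.019/0.178 = 0.10674.
P(Dose=40mg) = 0.081 + 0.061 + 0.052 + 0.027 = 0.221; P(Effect=none | Dose=40mg) = 0.081/0.221 = 0.36652.
Difference = -0.2598.

-0.2598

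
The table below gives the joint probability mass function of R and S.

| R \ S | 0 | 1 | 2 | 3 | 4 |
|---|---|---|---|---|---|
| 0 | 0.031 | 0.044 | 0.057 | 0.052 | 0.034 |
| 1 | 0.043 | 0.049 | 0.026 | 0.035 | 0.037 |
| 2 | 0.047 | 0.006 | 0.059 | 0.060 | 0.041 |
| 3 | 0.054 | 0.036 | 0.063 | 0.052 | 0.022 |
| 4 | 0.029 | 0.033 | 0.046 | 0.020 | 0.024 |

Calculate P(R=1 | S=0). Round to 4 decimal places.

0.2108

P(S=0) = 0.031 + 0.043 + 0.047 + 0.054 + 0.029 = 0.204.
P(R=1 | S=0) = 0.043/0.204 = 0.2108.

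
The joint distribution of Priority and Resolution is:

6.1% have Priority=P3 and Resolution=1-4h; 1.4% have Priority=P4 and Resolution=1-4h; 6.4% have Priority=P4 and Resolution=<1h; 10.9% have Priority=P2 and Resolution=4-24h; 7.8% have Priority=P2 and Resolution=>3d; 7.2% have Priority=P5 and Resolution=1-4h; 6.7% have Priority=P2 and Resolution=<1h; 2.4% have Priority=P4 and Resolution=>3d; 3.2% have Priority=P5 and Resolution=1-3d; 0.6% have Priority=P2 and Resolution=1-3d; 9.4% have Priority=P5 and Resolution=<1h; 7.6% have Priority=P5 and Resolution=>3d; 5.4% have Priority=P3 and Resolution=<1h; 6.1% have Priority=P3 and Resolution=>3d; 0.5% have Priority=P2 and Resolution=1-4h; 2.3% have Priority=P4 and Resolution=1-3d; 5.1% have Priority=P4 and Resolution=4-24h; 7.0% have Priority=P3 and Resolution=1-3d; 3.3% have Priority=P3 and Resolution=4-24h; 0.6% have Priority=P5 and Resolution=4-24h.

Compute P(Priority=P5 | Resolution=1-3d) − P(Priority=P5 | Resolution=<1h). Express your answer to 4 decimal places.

-0.0926

P(Resolution=1-3d) = 0.006 + 0.070 + 0.023 + 0.032 = 0.131; P(Priority=P5 | Resolution=1-3d) = 0.032/0.131 = 0.24427.
P(Resolution=<1h) = 0.067 + 0.054 + 0.064 + 0.094 = 0.279; P(Priority=P5 | Resolution=<1h) = 0.094/0.279 = 0.33692.
Difference = -0.0926.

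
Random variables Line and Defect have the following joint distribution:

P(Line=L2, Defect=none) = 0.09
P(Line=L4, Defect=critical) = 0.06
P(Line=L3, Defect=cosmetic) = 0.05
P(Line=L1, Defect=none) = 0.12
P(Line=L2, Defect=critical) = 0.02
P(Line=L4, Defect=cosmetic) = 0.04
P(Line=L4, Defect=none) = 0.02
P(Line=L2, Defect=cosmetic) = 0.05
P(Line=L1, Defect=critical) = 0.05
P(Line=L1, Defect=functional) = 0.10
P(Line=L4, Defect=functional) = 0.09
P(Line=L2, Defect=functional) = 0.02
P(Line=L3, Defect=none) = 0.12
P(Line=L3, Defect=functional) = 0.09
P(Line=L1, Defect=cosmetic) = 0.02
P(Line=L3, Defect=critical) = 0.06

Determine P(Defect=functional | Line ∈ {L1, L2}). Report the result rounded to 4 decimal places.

0.2553

P(Line=L1) = 0.12 + 0.02 + 0.10 + 0.05 = 0.29.
P(Line=L2) = 0.09 + 0.05 + 0.02 + 0.02 = 0.18.
P(Line ∈ {L1, L2}) = 0.29 + 0.18 = 0.47; P(Defect=functional, Line ∈ {L1, L2}) = 0.10 + 0.02 = 0.12.
P(Defect=functional | Line ∈ {L1, L2}) = 0.12/0.47 = 0.2553.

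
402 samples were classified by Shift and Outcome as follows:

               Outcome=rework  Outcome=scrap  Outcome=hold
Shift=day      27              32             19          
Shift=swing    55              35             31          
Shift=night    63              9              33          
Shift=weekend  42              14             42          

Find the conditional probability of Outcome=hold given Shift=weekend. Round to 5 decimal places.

Total with Shift=weekend: 42 + 14 + 42 = 98.
P(Outcome=hold | Shift=weekend) = 42/98 = 0.42857.

0.42857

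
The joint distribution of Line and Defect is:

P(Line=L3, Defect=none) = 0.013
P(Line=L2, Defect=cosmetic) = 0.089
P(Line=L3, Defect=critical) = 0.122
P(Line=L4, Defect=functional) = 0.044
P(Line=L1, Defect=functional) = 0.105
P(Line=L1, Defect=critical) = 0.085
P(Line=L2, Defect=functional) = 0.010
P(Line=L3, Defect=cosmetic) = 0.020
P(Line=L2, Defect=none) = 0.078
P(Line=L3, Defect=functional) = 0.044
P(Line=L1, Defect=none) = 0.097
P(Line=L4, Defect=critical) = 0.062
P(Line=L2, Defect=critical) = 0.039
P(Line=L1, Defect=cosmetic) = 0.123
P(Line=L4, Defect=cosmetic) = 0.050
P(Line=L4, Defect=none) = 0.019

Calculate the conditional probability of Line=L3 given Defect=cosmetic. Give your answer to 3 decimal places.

P(Defect=cosmetic) = 0.123 + 0.089 + 0.020 + 0.050 = 0.282.
P(Line=L3 | Defect=cosmetic) = 0.020/0.282 = 0.071.

0.071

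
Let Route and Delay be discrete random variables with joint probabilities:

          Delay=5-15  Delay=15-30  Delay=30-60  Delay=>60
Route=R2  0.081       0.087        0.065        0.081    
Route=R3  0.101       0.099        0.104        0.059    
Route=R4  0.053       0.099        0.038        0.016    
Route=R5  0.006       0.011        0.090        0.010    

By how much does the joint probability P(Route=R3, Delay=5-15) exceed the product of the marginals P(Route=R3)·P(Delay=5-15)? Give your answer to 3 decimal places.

0.014

P(Route=R3) = 0.101 + 0.099 + 0.104 + 0.059 = 0.363.
P(Delay=5-15) = 0.081 + 0.101 + 0.053 + 0.006 = 0.241.
P(Route=R3, Delay=5-15) − P(Route=R3)P(Delay=5-15) = 0.101 − 0.363×0.241 = 0.014.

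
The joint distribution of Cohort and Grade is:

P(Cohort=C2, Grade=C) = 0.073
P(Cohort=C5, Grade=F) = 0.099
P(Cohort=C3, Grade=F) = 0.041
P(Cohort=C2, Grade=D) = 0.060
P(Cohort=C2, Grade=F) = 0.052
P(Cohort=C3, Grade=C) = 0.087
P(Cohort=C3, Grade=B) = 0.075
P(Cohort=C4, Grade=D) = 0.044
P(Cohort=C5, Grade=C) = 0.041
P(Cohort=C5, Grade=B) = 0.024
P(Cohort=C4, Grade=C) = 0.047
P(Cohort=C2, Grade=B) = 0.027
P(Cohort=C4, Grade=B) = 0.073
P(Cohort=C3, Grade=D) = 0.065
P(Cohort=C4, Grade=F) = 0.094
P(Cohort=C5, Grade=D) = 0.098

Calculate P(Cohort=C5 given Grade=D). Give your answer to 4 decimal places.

P(Grade=D) = 0.060 + 0.065 + 0.044 + 0.098 = 0.267.
P(Cohort=C5 | Grade=D) = 0.098/0.267 = 0.3670.

0.3670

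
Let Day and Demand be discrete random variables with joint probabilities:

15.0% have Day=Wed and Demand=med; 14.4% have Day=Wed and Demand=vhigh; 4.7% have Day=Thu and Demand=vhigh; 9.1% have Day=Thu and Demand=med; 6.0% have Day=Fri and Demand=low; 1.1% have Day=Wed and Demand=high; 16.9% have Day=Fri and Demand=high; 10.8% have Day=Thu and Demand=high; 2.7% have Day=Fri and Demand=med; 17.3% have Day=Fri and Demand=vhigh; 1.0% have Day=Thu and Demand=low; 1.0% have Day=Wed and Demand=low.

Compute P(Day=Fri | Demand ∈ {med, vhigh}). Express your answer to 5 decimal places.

P(Demand=med) = 0.150 + 0.091 + 0.027 = 0.268.
P(Demand=vhigh) = 0.144 + 0.047 + 0.173 = 0.364.
P(Demand ∈ {med, vhigh}) = 0.268 + 0.364 = 0.632; P(Day=Fri, Demand ∈ {med, vhigh}) = 0.027 + 0.173 = 0.200.
P(Day=Fri | Demand ∈ {med, vhigh}) = 0.200/0.632 = 0.31646.

0.31646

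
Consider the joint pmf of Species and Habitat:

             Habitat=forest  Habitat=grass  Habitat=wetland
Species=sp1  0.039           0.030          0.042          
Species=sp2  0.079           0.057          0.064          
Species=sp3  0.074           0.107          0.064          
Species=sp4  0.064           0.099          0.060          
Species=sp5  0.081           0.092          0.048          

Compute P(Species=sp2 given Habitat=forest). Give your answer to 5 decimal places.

0.23442

P(Habitat=forest) = 0.039 + 0.079 + 0.074 + 0.064 + 0.081 = 0.337.
P(Species=sp2 | Habitat=forest) = 0.079/0.337 = 0.23442.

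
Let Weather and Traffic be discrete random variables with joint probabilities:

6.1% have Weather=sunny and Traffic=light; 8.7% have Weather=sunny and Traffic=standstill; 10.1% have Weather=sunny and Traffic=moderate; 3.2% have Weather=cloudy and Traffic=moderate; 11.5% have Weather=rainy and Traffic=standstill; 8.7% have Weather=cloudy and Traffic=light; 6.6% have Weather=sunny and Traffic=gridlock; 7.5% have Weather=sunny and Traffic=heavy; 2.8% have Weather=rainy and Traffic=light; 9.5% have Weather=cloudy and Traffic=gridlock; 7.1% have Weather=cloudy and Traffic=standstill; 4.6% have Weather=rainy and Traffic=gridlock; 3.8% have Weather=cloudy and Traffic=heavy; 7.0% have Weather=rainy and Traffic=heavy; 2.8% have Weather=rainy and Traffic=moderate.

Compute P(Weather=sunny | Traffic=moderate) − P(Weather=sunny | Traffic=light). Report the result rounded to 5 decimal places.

P(Traffic=moderate) = 0.101 + 0.032 + 0.028 = 0.161; P(Weather=sunny | Traffic=moderate) = 0.101/0.161 = 0.627329.
P(Traffic=light) = 0.061 + 0.087 + 0.028 = 0.176; P(Weather=sunny | Traffic=light) = 0.061/0.176 = 0.346591.
Difference = 0.28074.

0.28074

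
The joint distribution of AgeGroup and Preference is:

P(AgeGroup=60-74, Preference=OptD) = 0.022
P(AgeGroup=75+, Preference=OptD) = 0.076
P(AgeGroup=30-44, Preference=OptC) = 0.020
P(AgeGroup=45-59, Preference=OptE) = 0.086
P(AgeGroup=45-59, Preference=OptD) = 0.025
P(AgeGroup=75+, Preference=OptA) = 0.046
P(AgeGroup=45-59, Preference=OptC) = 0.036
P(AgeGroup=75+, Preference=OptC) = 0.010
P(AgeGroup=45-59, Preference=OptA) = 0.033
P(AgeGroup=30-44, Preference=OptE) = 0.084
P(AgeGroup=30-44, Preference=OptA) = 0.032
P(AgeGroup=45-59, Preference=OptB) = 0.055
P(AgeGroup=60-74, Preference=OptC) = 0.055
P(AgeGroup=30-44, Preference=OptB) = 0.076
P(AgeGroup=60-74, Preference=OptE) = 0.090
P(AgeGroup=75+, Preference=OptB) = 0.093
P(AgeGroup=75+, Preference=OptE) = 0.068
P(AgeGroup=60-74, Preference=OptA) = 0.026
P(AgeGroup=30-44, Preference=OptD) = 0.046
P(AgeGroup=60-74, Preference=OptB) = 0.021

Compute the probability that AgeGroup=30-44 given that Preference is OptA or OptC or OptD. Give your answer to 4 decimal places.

P(Preference=OptA) = 0.032 + 0.033 + 0.026 + 0.046 = 0.137.
P(Preference=OptC) = 0.020 + 0.036 + 0.055 + 0.010 = 0.121.
P(Preference=OptD) = 0.046 + 0.025 + 0.022 + 0.076 = 0.169.
P(Preference ∈ {OptA, OptC, OptD}) = 0.137 + 0.121 + 0.169 = 0.427; P(AgeGroup=30-44, Preference ∈ {OptA, OptC, OptD}) = 0.032 + 0.020 + 0.046 = 0.098.
P(AgeGroup=30-44 | Preference ∈ {OptA, OptC, OptD}) = 0.098/0.427 = 0.2295.

0.2295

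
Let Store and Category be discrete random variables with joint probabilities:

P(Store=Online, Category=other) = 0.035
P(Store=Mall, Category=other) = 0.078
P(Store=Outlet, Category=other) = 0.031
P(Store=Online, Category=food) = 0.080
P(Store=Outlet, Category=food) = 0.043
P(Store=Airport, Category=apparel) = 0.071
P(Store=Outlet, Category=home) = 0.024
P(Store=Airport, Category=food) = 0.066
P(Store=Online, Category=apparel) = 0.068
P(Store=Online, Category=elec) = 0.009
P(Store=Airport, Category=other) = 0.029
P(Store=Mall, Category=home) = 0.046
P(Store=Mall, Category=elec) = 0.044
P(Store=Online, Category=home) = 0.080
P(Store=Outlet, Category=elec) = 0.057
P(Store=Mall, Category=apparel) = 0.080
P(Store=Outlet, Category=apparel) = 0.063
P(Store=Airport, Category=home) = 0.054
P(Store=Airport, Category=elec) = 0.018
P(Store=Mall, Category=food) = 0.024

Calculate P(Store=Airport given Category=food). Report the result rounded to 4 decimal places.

0.3099

P(Category=food) = 0.024 + 0.066 + 0.043 + 0.080 = 0.213.
P(Store=Airport | Category=food) = 0.066/0.213 = 0.3099.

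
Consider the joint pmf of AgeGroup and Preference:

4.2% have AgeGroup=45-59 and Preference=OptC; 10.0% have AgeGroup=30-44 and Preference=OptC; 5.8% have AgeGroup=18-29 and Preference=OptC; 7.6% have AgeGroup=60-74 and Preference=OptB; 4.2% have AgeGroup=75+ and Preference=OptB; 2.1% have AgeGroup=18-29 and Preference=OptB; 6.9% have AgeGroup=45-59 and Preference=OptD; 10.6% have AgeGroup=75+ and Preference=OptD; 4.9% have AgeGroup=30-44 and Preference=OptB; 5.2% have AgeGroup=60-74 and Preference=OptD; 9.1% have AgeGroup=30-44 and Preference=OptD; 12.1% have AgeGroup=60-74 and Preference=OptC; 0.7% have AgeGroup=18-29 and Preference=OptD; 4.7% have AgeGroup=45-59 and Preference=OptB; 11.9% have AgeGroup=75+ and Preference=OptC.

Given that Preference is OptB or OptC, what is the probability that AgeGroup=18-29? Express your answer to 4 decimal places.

0.1170

P(Preference=OptB) = 0.021 + 0.049 + 0.047 + 0.076 + 0.042 = 0.235.
P(Preference=OptC) = 0.058 + 0.100 + 0.042 + 0.121 + 0.119 = 0.440.
P(Preference ∈ {OptB, OptC}) = 0.235 + 0.440 = 0.675; P(AgeGroup=18-29, Preference ∈ {OptB, OptC}) = 0.021 + 0.058 = 0.079.
P(AgeGroup=18-29 | Preference ∈ {OptB, OptC}) = 0.079/0.675 = 0.1170.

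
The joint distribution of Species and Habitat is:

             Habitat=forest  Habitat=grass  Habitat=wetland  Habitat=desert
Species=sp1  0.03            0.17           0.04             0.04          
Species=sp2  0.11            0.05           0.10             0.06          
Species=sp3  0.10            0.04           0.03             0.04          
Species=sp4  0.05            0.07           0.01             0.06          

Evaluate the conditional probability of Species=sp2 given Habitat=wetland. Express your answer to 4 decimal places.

0.5556

P(Habitat=wetland) = 0.04 + 0.10 + 0.03 + 0.01 = 0.18.
P(Species=sp2 | Habitat=wetland) = 0.10/0.18 = 0.5556.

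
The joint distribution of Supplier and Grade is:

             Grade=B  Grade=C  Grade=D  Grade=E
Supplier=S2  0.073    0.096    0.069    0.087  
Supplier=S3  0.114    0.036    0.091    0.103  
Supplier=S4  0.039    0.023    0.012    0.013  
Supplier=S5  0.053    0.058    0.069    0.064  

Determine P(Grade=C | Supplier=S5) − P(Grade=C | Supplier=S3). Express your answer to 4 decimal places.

0.1331

P(Supplier=S5) = 0.053 + 0.058 + 0.069 + 0.064 = 0.244; P(Grade=C | Supplier=S5) = 0.058/0.244 = 0.23770.
P(Supplier=S3) = 0.114 + 0.036 + 0.091 + 0.103 = 0.344; P(Grade=C | Supplier=S3) = 0.036/0.344 = 0.10465.
Difference = 0.1331.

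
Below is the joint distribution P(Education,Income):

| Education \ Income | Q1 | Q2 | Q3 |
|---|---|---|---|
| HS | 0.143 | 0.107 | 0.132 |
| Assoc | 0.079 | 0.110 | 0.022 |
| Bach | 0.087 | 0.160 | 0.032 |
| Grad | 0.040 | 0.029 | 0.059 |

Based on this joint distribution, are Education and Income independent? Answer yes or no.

P(Education=HS) = 0.382 and P(Income=Q2) = 0.406, so their product is 0.15509, but P(Education=HS, Income=Q2) = 0.107. Since these differ, Education and Income are not independent.

no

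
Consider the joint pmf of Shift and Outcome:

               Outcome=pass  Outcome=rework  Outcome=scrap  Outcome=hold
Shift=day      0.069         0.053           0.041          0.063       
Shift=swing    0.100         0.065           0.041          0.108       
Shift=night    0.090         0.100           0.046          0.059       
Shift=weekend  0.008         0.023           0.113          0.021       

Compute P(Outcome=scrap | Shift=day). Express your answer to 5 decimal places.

0.18142

P(Shift=day) = 0.069 + 0.053 + 0.041 + 0.063 = 0.226.
P(Outcome=scrap | Shift=day) = 0.041/0.226 = 0.18142.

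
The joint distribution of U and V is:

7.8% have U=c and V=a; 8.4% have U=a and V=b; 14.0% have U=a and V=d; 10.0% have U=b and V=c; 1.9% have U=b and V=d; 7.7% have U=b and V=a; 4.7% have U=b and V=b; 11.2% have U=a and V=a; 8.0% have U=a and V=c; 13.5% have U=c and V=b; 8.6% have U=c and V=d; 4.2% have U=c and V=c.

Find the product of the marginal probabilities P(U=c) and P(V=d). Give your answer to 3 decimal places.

P(U=c) = 0.078 + 0.135 + 0.042 + 0.086 = 0.341.
P(V=d) = 0.140 + 0.019 + 0.086 = 0.245.
Product: 0.341 × 0.245 = 0.084.

0.084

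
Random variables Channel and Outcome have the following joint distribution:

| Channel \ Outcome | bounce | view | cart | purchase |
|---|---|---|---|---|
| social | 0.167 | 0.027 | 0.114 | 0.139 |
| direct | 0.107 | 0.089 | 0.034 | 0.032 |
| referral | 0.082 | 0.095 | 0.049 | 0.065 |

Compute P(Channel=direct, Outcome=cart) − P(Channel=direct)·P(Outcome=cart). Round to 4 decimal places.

-0.0176

P(Channel=direct) = 0.107 + 0.089 + 0.034 + 0.032 = 0.262.
P(Outcome=cart) = 0.114 + 0.034 + 0.049 = 0.197.
P(Channel=direct, Outcome=cart) − P(Channel=direct)P(Outcome=cart) = 0.034 − 0.262×0.197 = -0.0176.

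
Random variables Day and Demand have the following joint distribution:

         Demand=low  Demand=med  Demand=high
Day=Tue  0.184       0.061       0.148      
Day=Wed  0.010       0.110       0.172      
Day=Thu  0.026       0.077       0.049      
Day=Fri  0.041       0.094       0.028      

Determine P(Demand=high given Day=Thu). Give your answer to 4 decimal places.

0.3224

P(Day=Thu) = 0.026 + 0.077 + 0.049 = 0.152.
P(Demand=high | Day=Thu) = 0.049/0.152 = 0.3224.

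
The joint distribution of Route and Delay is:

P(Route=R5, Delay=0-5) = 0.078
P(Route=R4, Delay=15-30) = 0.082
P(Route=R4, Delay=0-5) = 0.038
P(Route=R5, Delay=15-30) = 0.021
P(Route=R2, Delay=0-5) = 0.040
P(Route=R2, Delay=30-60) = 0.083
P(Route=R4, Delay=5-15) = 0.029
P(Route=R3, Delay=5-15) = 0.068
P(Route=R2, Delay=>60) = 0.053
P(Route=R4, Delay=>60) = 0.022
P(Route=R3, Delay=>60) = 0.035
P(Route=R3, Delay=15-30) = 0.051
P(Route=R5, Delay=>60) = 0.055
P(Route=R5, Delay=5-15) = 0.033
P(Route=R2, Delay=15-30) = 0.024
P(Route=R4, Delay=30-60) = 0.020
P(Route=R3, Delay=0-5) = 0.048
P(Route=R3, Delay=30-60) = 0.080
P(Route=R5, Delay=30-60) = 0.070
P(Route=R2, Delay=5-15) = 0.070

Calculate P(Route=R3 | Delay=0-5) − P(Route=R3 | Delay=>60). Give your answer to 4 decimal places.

0.0232

P(Delay=0-5) = 0.040 + 0.048 + 0.038 + 0.078 = 0.204; P(Route=R3 | Delay=0-5) = 0.048/0.204 = 0.23529.
P(Delay=>60) = 0.053 + 0.035 + 0.022 + 0.055 = 0.165; P(Route=R3 | Delay=>60) = 0.035/0.165 = 0.21212.
Difference = 0.0232.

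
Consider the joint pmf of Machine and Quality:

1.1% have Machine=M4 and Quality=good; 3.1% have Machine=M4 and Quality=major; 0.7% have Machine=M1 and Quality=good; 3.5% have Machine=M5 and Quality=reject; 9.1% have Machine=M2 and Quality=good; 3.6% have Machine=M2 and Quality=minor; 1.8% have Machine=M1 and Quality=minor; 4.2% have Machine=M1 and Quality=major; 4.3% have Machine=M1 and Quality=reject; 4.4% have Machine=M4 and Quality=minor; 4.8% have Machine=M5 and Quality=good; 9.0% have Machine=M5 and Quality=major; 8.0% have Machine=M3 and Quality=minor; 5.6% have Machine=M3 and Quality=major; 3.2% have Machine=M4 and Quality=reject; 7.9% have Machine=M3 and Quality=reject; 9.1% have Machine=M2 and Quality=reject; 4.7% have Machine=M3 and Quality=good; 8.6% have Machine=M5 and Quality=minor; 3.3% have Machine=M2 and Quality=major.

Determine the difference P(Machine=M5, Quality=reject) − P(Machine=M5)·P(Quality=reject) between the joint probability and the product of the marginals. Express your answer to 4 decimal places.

-0.0375

P(Machine=M5) = 0.048 + 0.086 + 0.090 + 0.035 = 0.259.
P(Quality=reject) = 0.043 + 0.091 + 0.079 + 0.032 + 0.035 = 0.280.
P(Machine=M5, Quality=reject) − P(Machine=M5)P(Quality=reject) = 0.035 − 0.259×0.280 = -0.0375.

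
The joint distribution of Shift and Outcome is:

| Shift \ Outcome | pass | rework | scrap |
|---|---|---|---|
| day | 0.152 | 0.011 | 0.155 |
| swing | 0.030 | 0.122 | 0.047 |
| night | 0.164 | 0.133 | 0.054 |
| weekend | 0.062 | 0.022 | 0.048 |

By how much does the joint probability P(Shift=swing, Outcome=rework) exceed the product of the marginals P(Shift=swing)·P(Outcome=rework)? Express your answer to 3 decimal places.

0.065

P(Shift=swing) = 0.030 + 0.122 + 0.047 = 0.199.
P(Outcome=rework) = 0.011 + 0.122 + 0.133 + 0.022 = 0.288.
P(Shift=swing, Outcome=rework) − P(Shift=swing)P(Outcome=rework) = 0.122 − 0.199×0.288 = 0.065.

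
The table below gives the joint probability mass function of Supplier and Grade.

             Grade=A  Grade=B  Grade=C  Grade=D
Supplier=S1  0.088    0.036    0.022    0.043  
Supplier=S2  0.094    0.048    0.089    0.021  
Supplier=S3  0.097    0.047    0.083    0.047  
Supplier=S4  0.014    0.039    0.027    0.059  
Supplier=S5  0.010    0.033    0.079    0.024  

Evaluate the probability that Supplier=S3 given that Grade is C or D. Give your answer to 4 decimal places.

0.2632

P(Grade=C) = 0.022 + 0.089 + 0.083 + 0.027 + 0.079 = 0.300.
P(Grade=D) = 0.043 + 0.021 + 0.047 + 0.059 + 0.024 = 0.194.
P(Grade ∈ {C, D}) = 0.300 + 0.194 = 0.494; P(Supplier=S3, Grade ∈ {C, D}) = 0.083 + 0.047 = 0.130.
P(Supplier=S3 | Grade ∈ {C, D}) = 0.130/0.494 = 0.2632.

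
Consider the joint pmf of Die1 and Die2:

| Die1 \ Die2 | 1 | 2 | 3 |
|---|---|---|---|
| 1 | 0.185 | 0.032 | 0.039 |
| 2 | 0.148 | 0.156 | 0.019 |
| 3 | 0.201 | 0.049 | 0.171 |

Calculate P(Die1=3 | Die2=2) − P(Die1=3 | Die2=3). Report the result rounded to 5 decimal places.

-0.53997

P(Die2=2) = 0.032 + 0.156 + 0.049 = 0.237; P(Die1=3 | Die2=2) = 0.049/0.237 = 0.206751.
P(Die2=3) = 0.039 + 0.019 + 0.171 = 0.229; P(Die1=3 | Die2=3) = 0.171/0.229 = 0.746725.
Difference = -0.53997.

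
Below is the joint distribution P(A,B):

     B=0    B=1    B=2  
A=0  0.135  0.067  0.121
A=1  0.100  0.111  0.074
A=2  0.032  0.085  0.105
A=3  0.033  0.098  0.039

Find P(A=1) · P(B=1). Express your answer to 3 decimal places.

P(A=1) = 0.100 + 0.111 + 0.074 = 0.285.
P(B=1) = 0.067 + 0.111 + 0.085 + 0.098 = 0.361.
Product: 0.285 × 0.361 = 0.103.

0.103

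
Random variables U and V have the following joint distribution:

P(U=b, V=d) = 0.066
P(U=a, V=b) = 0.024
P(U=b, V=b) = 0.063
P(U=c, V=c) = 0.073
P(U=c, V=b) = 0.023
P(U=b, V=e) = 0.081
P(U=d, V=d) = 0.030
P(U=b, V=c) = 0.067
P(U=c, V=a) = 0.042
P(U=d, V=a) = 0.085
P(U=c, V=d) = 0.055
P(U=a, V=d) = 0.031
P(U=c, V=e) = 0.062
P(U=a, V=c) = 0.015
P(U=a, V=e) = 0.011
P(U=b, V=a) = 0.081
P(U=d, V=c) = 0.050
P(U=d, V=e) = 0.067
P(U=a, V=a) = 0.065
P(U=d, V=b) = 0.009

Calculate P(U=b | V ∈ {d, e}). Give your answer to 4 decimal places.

P(V=d) = 0.031 + 0.066 + 0.055 + 0.030 = 0.182.
P(V=e) = 0.011 + 0.081 + 0.062 + 0.067 = 0.221.
P(V ∈ {d, e}) = 0.182 + 0.221 = 0.403; P(U=b, V ∈ {d, e}) = 0.066 + 0.081 = 0.147.
P(U=b | V ∈ {d, e}) = 0.147/0.403 = 0.3648.

0.3648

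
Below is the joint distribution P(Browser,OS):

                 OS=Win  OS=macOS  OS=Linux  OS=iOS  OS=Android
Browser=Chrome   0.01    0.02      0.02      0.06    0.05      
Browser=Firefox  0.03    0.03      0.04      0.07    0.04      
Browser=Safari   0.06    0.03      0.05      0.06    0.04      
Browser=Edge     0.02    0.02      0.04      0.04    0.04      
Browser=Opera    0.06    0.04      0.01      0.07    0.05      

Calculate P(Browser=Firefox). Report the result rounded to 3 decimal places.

P(Browser=Firefox) = 0.03 + 0.03 + 0.04 + 0.07 + 0.04 = 0.21.

0.210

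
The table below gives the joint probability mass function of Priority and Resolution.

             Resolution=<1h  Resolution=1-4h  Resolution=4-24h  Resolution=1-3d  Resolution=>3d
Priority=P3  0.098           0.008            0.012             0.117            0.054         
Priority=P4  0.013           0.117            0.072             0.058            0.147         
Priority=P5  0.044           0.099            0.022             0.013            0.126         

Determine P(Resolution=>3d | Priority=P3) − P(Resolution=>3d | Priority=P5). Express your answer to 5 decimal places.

-0.22762

P(Priority=P3) = 0.098 + 0.008 + 0.012 + 0.117 + 0.054 = 0.289; P(Resolution=>3d | Priority=P3) = 0.054/0.289 = 0.186851.
P(Priority=P5) = 0.044 + 0.099 + 0.022 + 0.013 + 0.126 = 0.304; P(Resolution=>3d | Priority=P5) = 0.126/0.304 = 0.414474.
Difference = -0.22762.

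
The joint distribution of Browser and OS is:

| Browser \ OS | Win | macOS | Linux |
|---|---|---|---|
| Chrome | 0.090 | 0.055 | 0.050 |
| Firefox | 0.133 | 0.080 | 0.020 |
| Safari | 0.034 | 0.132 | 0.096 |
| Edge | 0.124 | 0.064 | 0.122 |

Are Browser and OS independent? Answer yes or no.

no

P(Browser=Safari) = 0.262 and P(OS=Win) = 0.381, so their product is 0.09982, but P(Browser=Safari, OS=Win) = 0.034. Since these differ, Browser and OS are not independent.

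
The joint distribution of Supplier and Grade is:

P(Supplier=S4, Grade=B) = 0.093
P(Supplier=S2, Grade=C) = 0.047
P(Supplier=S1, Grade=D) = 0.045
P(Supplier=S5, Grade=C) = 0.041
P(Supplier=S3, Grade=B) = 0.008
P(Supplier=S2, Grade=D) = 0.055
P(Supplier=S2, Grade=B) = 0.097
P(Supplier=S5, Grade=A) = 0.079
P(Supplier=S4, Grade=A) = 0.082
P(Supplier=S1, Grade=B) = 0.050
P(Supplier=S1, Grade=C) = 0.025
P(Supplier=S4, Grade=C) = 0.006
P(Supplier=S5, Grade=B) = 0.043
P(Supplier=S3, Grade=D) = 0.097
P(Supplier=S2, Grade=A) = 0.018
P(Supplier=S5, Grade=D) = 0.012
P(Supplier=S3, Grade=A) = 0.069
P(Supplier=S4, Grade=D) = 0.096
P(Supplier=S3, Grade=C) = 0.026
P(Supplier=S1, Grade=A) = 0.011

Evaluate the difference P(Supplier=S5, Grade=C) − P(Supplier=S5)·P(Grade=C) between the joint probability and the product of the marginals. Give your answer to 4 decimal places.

P(Supplier=S5) = 0.079 + 0.043 + 0.041 + 0.012 = 0.175.
P(Grade=C) = 0.025 + 0.047 + 0.026 + 0.006 + 0.041 = 0.145.
P(Supplier=S5, Grade=C) − P(Supplier=S5)P(Grade=C) = 0.041 − 0.175×0.145 = 0.0156.

0.0156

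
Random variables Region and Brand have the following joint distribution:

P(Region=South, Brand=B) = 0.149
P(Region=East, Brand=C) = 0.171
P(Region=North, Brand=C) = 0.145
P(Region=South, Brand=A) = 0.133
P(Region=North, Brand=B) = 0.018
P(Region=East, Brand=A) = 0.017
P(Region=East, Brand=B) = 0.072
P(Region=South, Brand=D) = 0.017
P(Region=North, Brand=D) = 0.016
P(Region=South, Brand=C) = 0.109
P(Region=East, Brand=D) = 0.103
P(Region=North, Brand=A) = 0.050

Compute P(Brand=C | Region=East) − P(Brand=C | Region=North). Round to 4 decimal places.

P(Region=East) = 0.017 + 0.072 + 0.171 + 0.103 = 0.363; P(Brand=C | Region=East) = 0.171/0.363 = 0.47107.
P(Region=North) = 0.050 + 0.018 + 0.145 + 0.016 = 0.229; P(Brand=C | Region=North) = 0.145/0.229 = 0.63319.
Difference = -0.1621.

-0.1621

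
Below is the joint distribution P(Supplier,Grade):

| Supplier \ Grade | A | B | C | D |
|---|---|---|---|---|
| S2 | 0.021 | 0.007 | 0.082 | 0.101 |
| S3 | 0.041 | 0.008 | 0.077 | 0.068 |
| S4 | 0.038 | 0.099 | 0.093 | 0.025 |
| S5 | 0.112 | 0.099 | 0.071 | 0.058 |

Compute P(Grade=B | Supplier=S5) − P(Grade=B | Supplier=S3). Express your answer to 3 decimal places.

0.250

P(Supplier=S5) = 0.112 + 0.099 + 0.071 + 0.058 = 0.340; P(Grade=B | Supplier=S5) = 0.099/0.340 = 0.2912.
P(Supplier=S3) = 0.041 + 0.008 + 0.077 + 0.068 = 0.194; P(Grade=B | Supplier=S3) = 0.008/0.194 = 0.0412.
Difference = 0.250.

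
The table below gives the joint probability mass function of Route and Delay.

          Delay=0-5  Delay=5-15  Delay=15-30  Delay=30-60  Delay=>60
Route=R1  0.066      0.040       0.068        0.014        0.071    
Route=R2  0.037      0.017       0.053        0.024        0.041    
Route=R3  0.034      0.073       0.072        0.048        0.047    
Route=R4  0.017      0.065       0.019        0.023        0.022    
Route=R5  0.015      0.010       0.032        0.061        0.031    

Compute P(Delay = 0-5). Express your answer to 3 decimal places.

P(Delay=0-5) = 0.066 + 0.037 + 0.034 + 0.017 + 0.015 = 0.169.

0.169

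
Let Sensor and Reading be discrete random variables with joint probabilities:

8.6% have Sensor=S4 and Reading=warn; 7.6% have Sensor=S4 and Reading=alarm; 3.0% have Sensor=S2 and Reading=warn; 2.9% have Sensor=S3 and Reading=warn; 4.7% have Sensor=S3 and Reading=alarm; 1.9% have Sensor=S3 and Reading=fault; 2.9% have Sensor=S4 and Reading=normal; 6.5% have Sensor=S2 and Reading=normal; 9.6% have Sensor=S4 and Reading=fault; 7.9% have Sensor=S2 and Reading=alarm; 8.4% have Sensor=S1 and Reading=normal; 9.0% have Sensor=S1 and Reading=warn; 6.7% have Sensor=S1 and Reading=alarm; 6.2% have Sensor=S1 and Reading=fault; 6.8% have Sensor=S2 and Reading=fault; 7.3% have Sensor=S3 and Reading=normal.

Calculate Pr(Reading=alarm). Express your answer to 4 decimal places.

0.2690

P(Reading=alarm) = 0.067 + 0.079 + 0.047 + 0.076 = 0.269.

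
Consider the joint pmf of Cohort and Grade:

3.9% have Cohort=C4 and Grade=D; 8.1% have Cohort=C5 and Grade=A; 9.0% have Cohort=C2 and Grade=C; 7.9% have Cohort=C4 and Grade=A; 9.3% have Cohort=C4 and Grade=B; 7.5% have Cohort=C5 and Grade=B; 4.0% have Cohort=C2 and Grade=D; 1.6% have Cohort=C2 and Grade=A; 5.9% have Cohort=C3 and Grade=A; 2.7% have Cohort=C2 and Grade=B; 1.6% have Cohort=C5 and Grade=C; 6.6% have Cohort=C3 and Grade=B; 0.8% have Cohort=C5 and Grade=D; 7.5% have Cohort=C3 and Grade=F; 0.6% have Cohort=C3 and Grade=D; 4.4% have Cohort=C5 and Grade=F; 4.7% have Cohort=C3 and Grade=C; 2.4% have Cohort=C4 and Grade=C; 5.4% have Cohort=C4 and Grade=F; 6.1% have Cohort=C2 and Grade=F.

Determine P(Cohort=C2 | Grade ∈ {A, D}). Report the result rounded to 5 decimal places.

0.17073

P(Grade=A) = 0.016 + 0.059 + 0.079 + 0.081 = 0.235.
P(Grade=D) = 0.040 + 0.006 + 0.039 + 0.008 = 0.093.
P(Grade ∈ {A, D}) = 0.235 + 0.093 = 0.328; P(Cohort=C2, Grade ∈ {A, D}) = 0.016 + 0.040 = 0.056.
P(Cohort=C2 | Grade ∈ {A, D}) = 0.056/0.328 = 0.17073.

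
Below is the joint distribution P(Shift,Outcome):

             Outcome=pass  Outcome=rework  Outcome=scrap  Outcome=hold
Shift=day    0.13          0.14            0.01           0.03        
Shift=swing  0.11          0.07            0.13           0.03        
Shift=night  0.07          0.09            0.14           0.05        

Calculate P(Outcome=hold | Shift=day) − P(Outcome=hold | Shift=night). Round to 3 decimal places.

-0.046

P(Shift=day) = 0.13 + 0.14 + 0.01 + 0.03 = 0.31; P(Outcome=hold | Shift=day) = 0.03/0.31 = 0.0968.
P(Shift=night) = 0.07 + 0.09 + 0.14 + 0.05 = 0.35; P(Outcome=hold | Shift=night) = 0.05/0.35 = 0.1429.
Difference = -0.046.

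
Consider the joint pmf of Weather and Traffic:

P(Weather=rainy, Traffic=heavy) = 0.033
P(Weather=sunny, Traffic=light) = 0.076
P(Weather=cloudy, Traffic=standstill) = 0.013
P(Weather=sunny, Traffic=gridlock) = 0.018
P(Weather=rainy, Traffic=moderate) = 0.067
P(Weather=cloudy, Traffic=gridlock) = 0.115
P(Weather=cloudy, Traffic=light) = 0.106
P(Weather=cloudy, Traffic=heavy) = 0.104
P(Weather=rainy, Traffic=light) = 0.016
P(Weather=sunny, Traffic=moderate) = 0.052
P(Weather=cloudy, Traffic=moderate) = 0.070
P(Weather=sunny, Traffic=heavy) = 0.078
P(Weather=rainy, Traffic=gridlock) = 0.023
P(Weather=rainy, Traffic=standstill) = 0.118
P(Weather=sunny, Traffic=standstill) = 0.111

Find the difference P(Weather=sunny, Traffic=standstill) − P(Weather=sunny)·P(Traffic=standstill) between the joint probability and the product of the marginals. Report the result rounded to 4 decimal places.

P(Weather=sunny) = 0.076 + 0.052 + 0.078 + 0.018 + 0.111 = 0.335.
P(Traffic=standstill) = 0.111 + 0.013 + 0.118 = 0.242.
P(Weather=sunny, Traffic=standstill) − P(Weather=sunny)P(Traffic=standstill) = 0.111 − 0.335×0.242 = 0.0299.

0.0299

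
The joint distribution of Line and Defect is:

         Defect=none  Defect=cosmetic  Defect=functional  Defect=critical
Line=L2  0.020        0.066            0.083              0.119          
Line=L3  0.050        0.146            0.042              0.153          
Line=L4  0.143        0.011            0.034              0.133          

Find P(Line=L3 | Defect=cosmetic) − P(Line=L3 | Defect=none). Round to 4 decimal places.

0.4200

P(Defect=cosmetic) = 0.066 + 0.146 + 0.011 = 0.223; P(Line=L3 | Defect=cosmetic) = 0.146/0.223 = 0.65471.
P(Defect=none) = 0.020 + 0.050 + 0.143 = 0.213; P(Line=L3 | Defect=none) = 0.050/0.213 = 0.23474.
Difference = 0.4200.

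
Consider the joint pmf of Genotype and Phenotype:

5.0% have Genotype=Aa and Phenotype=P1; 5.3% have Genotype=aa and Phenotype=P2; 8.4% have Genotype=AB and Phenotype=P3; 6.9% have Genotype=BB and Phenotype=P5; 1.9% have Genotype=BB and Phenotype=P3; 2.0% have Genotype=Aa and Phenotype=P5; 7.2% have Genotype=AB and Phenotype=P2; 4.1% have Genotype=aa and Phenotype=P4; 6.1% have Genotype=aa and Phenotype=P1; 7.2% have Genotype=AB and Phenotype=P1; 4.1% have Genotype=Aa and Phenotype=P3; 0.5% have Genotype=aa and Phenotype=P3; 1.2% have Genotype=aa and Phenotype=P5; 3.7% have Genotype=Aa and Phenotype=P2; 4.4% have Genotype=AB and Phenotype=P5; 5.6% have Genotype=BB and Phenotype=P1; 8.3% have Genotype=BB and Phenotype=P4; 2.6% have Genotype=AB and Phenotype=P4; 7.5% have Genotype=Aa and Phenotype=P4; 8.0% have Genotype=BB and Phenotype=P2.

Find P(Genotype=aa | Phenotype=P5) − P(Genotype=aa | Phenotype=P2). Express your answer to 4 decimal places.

-0.1362

P(Phenotype=P5) = 0.020 + 0.012 + 0.044 + 0.069 = 0.145; P(Genotype=aa | Phenotype=P5) = 0.012/0.145 = 0.08276.
P(Phenotype=P2) = 0.037 + 0.053 + 0.072 + 0.080 = 0.242; P(Genotype=aa | Phenotype=P2) = 0.053/0.242 = 0.21901.
Difference = -0.1362.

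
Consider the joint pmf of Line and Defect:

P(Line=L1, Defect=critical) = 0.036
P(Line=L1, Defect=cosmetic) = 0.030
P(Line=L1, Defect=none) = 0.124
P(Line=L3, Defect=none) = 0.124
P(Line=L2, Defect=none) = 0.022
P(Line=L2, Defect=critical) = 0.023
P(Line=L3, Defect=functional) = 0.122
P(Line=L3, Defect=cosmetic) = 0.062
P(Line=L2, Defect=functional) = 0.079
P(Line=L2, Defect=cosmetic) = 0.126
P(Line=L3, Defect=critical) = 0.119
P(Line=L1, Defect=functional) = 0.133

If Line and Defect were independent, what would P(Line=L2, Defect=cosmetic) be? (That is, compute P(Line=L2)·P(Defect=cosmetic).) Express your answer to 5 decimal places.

P(Line=L2) = 0.022 + 0.126 + 0.079 + 0.023 = 0.250.
P(Defect=cosmetic) = 0.030 + 0.126 + 0.062 = 0.218.
Product: 0.250 × 0.218 = 0.05450.

0.05450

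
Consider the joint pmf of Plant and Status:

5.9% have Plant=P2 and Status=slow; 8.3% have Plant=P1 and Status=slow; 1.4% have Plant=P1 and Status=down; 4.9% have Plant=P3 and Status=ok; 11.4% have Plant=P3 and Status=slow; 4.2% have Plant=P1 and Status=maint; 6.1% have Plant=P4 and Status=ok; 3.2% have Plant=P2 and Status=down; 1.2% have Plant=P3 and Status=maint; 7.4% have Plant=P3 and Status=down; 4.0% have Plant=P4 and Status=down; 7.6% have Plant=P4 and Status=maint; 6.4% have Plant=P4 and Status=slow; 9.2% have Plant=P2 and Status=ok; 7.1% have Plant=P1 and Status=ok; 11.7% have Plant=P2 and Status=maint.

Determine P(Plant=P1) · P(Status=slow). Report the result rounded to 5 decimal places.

0.06720

P(Plant=P1) = 0.071 + 0.083 + 0.014 + 0.042 = 0.210.
P(Status=slow) = 0.083 + 0.059 + 0.114 + 0.064 = 0.320.
Product: 0.210 × 0.320 = 0.06720.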